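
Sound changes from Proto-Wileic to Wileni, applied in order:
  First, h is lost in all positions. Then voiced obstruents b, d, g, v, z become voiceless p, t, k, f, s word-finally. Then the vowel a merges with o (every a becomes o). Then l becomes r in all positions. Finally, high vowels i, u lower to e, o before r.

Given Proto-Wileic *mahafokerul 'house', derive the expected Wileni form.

Wileni: *mahafokerul > maafokerul > moofokerul > moofokerur > moofokeror  (by h-loss, vowel merger, unconditioned shift, pre-rhotic lowering)

moofokeror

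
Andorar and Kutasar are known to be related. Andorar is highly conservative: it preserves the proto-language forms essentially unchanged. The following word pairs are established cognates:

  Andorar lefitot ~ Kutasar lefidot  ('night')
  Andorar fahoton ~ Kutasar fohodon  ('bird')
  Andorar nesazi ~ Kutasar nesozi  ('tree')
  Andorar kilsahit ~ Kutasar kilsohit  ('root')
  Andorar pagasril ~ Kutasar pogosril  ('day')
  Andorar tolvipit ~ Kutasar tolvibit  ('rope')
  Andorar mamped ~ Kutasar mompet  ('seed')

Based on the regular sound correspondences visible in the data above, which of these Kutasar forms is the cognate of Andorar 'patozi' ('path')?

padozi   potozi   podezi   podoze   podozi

podozi

fahoton ~ fohodon, nesazi ~ nesozi — Andorar a corresponds to Kutasar o after a consonant, before a consonant other than r, m, n, p, b, f, v.
lefitot ~ lefidot, fahoton ~ fohodon — Andorar t corresponds to Kutasar d between vowels (before a back vowel).
Applying these to Andorar 'patozi':
  patozi → potozi   (a→o after a consonant, before a consonant other than r, m, n, p, b, f, v)
  potozi → podozi   (t→d between vowels (before a back vowel))
So the Kutasar cognate is 'podozi'.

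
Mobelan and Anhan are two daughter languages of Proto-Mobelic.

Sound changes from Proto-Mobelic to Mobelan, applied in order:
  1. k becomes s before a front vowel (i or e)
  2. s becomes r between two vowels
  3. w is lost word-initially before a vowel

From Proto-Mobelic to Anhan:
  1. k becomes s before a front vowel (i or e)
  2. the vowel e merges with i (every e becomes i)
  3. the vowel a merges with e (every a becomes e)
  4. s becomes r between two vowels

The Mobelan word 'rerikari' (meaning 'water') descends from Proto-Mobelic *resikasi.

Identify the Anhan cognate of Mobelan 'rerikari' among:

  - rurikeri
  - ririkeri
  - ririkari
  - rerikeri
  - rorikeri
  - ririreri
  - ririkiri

Anhan: *resikasi
  resikasi (rule 1 does not apply)
  resikasi → risikasi   [vowel merger]
  risikasi → risikesi   [vowel merger]
  risikesi → ririkeri   [rhotacism]
  giving Anhan ririkeri.
The other candidates each miss or misapply at least one Anhan change.

ririkeri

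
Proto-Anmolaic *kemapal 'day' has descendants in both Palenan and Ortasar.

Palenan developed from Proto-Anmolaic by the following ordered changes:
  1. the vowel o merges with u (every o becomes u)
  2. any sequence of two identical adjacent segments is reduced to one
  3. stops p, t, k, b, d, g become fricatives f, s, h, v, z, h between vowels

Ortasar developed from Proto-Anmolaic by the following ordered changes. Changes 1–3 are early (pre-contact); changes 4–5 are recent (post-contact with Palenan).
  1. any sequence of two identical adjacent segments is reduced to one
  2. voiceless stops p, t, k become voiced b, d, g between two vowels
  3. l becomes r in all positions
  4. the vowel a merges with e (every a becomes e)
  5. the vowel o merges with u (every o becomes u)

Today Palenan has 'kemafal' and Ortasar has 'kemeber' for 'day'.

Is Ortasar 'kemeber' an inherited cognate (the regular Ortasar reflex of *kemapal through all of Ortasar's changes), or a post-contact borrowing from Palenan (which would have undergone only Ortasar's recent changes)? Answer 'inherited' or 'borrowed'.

If inherited, *kemapal would pass through all of Ortasar's changes:
Ortasar: *kemapal > kemabal > kemabar > kemeber  (by intervocalic voicing, unconditioned shift, vowel merger)
If borrowed from Palenan 'kemafal' after the early changes, it would undergo only the recent ones:
  rule 4 (vowel merger): kemafal → kemefel
  rule 5 (vowel merger): no change (kemefel)
  ⇒ as a loan: kemefel
Ortasar 'kemeber' matches the inherited outcome exactly, so it is an inherited cognate, not a loan.

inherited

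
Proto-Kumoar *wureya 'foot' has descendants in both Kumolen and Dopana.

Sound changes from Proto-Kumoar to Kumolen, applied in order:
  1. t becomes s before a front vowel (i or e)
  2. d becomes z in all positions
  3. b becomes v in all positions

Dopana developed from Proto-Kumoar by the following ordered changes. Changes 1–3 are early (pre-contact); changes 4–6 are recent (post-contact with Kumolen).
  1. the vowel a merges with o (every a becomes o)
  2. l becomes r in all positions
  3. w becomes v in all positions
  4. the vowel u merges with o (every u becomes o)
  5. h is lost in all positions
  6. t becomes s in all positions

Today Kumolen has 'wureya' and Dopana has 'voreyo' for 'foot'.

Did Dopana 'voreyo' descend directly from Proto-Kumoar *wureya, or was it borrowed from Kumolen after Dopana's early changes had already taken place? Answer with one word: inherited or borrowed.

inherited

If inherited, *wureya would pass through all of Dopana's changes:
Dopana: *wureya
  wureya → wureyo   [vowel merger]
  wureyo (rule 2 does not apply)
  wureyo → vureyo   [unconditioned shift]
  vureyo → voreyo   [vowel merger]
  voreyo (rule 5 does not apply)
  voreyo (rule 6 does not apply)
  giving Dopana voreyo.
If borrowed from Kumolen 'wureya' after the early changes, it would undergo only the recent ones:
  rule 4 (vowel merger): wureya → woreya
  rule 5 (h-loss): no change (woreya)
  rule 6 (unconditioned shift): no change (woreya)
  ⇒ as a loan: woreya
Dopana 'voreyo' matches the inherited outcome exactly, so it is an inherited cognate, not a loan.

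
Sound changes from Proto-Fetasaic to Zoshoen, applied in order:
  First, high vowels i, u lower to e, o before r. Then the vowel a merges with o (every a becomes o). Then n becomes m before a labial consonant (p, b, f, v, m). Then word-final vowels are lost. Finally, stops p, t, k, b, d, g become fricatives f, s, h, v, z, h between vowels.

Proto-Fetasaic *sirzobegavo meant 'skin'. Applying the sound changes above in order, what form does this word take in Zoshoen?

serzovehov

Zoshoen: *sirzobegavo > serzobegavo > serzobegovo > serzobegov > serzovehov  (by pre-rhotic lowering, vowel merger, apocope, intervocalic lenition)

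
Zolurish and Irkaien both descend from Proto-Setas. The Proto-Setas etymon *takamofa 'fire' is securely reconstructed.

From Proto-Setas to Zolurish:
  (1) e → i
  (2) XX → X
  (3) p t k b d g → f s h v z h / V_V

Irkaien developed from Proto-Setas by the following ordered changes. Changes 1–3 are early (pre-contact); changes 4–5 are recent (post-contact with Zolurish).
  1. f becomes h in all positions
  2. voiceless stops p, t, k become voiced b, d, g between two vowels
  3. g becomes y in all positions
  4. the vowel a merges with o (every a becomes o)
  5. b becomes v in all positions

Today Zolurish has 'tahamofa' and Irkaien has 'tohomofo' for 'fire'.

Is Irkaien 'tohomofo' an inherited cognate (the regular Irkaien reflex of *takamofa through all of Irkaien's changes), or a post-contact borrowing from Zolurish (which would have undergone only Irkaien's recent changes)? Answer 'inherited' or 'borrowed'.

borrowed

If inherited, *takamofa would pass through all of Irkaien's changes:
Irkaien: start from *takamofa.
  rule 1 (unconditioned shift): takamofa → takamoha
  rule 2 (intervocalic voicing): takamoha → tagamoha
  rule 3 (unconditioned shift): tagamoha → tayamoha
  rule 4 (vowel merger): tayamoha → toyomoho
  rule 5: no change — toyomoho
  ⇒ Irkaien toyomoho
If borrowed from Zolurish 'tahamofa' after the early changes, it would undergo only the recent ones:
  rule 4 (vowel merger): tahamofa → tohomofo
  rule 5 (unconditioned shift): no change (tohomofo)
  ⇒ as a loan: tohomofo
Irkaien 'tohomofo' matches the loan outcome 'tohomofo', not the inherited 'toyomoho' — it skipped the early Irkaien changes, so it was borrowed from Zolurish.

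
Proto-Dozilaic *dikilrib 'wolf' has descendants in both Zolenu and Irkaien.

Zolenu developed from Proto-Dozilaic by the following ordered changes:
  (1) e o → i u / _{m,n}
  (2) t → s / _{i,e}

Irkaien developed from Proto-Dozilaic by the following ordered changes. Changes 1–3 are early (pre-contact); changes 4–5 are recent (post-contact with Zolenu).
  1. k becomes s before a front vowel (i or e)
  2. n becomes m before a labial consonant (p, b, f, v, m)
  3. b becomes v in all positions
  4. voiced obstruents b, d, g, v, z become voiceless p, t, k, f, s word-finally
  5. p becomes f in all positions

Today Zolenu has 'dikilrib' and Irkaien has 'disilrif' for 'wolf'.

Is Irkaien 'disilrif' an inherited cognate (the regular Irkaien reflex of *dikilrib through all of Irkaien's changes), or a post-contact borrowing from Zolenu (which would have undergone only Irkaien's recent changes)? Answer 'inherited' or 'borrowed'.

If inherited, *dikilrib would pass through all of Irkaien's changes:
Irkaien: start from *dikilrib.
  rule 1 (palatalisation): dikilrib → disilrib
  rule 2: no change — disilrib
  rule 3 (unconditioned shift): disilrib → disilriv
  rule 4 (final devoicing): disilriv → disilrif
  rule 5: no change — disilrif
  ⇒ Irkaien disilrif
If borrowed from Zolenu 'dikilrib' after the early changes, it would undergo only the recent ones:
  rule 4 (final devoicing): dikilrib → dikilrip
  rule 5 (unconditioned shift): dikilrip → dikilrif
  ⇒ as a loan: dikilrif
Irkaien 'disilrif' matches the inherited outcome exactly, so it is an inherited cognate, not a loan.

inherited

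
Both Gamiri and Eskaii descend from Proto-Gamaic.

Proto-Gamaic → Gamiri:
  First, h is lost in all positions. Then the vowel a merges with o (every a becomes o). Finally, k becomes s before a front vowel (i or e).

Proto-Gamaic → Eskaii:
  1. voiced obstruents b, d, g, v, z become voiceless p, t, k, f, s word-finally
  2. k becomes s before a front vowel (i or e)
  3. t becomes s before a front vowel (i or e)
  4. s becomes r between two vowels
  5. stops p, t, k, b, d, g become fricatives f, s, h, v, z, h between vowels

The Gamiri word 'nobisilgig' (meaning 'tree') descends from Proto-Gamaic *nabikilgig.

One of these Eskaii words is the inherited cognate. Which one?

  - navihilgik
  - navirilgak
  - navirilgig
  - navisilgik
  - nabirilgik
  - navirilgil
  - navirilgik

navirilgik

Eskaii: *nabikilgig > nabikilgik > nabisilgik > nabirilgik > navirilgik  (by final devoicing, palatalisation, rhotacism, intervocalic lenition)
The other candidates each miss or misapply at least one Eskaii change.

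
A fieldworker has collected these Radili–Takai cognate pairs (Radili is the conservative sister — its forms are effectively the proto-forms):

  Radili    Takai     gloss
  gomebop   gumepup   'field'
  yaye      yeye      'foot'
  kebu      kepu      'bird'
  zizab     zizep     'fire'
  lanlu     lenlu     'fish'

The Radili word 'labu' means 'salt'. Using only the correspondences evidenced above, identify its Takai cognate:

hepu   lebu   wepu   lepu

lepu

zizab ~ zizep — Radili a corresponds to Takai e after a consonant, before a labial obstruent.
kebu ~ kepu — Radili b corresponds to Takai p between vowels (before a back vowel).
Applying these to Radili 'labu':
  labu → lebu   (a→e after a consonant, before a labial obstruent)
  lebu → lepu   (b→p between vowels (before a back vowel))
So the Takai cognate is 'lepu'.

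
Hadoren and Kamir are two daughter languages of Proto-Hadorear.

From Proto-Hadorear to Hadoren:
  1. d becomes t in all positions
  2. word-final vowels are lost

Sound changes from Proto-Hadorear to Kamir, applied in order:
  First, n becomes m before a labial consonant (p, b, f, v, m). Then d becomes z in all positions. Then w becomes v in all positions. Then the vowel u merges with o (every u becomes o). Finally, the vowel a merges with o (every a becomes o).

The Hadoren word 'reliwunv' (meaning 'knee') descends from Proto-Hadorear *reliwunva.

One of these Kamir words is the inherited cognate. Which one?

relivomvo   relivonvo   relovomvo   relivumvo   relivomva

relivomvo

Kamir: *reliwunva
  reliwunva → reliwumva   [nasal place assimilation]
  reliwumva (rule 2 does not apply)
  reliwumva → relivumva   [unconditioned shift]
  relivumva → relivomva   [vowel merger]
  relivomva → relivomvo   [vowel merger]
  giving Kamir relivomvo.
The other candidates each miss or misapply at least one Kamir change.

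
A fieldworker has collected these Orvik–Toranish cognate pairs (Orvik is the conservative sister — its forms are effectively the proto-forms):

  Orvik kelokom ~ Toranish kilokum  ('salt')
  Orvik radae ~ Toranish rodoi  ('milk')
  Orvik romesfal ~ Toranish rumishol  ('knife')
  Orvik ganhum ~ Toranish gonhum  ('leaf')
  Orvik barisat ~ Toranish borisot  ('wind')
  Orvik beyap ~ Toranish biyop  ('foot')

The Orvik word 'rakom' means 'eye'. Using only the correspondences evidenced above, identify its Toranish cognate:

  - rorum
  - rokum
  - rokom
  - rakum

rokum

radae ~ rodoi, romesfal ~ rumishol — Orvik a corresponds to Toranish o after a consonant, before a consonant other than r, m, n, p, b, f, v.
kelokom ~ kilokum, romesfal ~ rumishol — Orvik o corresponds to Toranish u after a consonant, before a nasal.
Applying these to Orvik 'rakom':
  rakom → rokom   (a→o after a consonant, before a consonant other than r, m, n, p, b, f, v)
  rokom → rokum   (o→u after a consonant, before a nasal)
So the Toranish cognate is 'rokum'.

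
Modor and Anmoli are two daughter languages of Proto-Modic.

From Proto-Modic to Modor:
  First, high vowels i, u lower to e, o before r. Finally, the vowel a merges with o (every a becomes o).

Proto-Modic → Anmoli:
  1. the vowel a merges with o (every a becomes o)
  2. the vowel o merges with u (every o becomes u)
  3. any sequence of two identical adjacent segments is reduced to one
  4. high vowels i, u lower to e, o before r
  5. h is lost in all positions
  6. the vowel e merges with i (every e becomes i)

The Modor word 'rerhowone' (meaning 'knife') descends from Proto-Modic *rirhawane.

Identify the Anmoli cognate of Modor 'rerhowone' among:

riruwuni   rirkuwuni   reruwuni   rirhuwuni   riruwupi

Anmoli: start from *rirhawane.
  rule 1 (vowel merger): rirhawane → rirhowone
  rule 2 (vowel merger): rirhowone → rirhuwune
  rule 3: no change — rirhuwune
  rule 4 (pre-rhotic lowering): rirhuwune → rerhuwune
  rule 5 (h-loss): rerhuwune → reruwune
  rule 6 (vowel merger): reruwune → riruwuni
  ⇒ Anmoli riruwuni
Among the options, 'riruwuni' alone shows every Anmoli change applied in order.

riruwuni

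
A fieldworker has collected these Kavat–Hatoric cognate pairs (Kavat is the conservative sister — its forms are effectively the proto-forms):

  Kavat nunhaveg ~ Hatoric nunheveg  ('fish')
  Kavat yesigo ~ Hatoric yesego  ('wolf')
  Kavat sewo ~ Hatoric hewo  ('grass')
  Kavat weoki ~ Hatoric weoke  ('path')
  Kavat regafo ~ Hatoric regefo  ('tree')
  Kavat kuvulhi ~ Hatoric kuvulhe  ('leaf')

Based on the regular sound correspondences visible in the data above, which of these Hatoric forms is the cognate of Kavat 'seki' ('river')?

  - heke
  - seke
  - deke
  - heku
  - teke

heke

sewo ~ hewo — Kavat s corresponds to Hatoric h word-initially before a front vowel.
weoki ~ weoke, kuvulhi ~ kuvulhe — Kavat i corresponds to Hatoric e word-finally.
Applying these to Kavat 'seki':
  seki → heki   (s→h word-initially before a front vowel)
  heki → heke   (i→e word-finally)
So the Hatoric cognate is 'heke'.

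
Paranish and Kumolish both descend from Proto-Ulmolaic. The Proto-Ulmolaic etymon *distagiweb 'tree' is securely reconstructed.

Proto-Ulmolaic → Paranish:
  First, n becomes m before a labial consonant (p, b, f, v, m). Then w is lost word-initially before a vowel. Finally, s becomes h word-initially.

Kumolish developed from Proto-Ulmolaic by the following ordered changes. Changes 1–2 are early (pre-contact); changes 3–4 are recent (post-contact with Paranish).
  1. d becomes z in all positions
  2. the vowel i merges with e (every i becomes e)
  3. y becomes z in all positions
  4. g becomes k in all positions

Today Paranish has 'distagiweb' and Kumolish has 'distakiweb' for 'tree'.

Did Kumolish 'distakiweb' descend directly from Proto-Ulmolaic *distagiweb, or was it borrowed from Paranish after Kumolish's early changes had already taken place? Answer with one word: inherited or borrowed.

borrowed

If inherited, *distagiweb would pass through all of Kumolish's changes:
Kumolish: start from *distagiweb.
  rule 1 (unconditioned shift): distagiweb → zistagiweb
  rule 2 (vowel merger): zistagiweb → zestageweb
  rule 3: no change — zestageweb
  rule 4 (unconditioned shift): zestageweb → zestakeweb
  ⇒ Kumolish zestakeweb
If borrowed from Paranish 'distagiweb' after the early changes, it would undergo only the recent ones:
  rule 3 (unconditioned shift): no change (distagiweb)
  rule 4 (unconditioned shift): distagiweb → distakiweb
  ⇒ as a loan: distakiweb
Kumolish 'distakiweb' matches the loan outcome 'distakiweb', not the inherited 'zestakeweb' — it skipped the early Kumolish changes, so it was borrowed from Paranish.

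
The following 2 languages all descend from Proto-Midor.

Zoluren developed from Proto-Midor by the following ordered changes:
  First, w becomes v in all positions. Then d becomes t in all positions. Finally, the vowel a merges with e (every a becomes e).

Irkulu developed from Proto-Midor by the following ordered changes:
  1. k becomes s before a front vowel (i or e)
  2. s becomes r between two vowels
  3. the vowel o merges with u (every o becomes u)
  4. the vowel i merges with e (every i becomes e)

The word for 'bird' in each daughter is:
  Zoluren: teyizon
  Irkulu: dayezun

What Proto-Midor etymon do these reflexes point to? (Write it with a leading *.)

*dayizon

Position 6: Zoluren has o, Irkulu has u. Zoluren preserves o here (none of its changes turn any other segment into o), so the proto-segment is *o.
Position 4: Zoluren has i, Irkulu has e. Zoluren preserves i here (none of its changes turn any other segment into i), so the proto-segment is *i.
This points to *dayizon. Verify forward in each daughter:
Zoluren: *dayizon
  dayizon (rule 1 does not apply)
  dayizon → tayizon   [unconditioned shift]
  tayizon → teyizon   [vowel merger]
  giving Zoluren teyizon.
Irkulu: *dayizon > dayizun > dayezun  (by vowel merger, vowel merger)
*dayizon is the unique common source.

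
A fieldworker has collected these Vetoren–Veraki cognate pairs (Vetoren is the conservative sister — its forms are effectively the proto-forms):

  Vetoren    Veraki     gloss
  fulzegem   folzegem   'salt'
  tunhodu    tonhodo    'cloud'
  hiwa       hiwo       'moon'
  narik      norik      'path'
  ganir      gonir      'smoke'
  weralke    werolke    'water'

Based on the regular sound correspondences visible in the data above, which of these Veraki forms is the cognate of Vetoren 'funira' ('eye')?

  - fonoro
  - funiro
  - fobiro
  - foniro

tunhodu ~ tonhodo — Vetoren u corresponds to Veraki o after a consonant, before a nasal.
hiwa ~ hiwo — Vetoren a corresponds to Veraki o word-finally.
Applying these to Vetoren 'funira':
  funira → fonira   (u→o after a consonant, before a nasal)
  fonira → foniro   (a→o word-finally)
So the Veraki cognate is 'foniro'.

foniro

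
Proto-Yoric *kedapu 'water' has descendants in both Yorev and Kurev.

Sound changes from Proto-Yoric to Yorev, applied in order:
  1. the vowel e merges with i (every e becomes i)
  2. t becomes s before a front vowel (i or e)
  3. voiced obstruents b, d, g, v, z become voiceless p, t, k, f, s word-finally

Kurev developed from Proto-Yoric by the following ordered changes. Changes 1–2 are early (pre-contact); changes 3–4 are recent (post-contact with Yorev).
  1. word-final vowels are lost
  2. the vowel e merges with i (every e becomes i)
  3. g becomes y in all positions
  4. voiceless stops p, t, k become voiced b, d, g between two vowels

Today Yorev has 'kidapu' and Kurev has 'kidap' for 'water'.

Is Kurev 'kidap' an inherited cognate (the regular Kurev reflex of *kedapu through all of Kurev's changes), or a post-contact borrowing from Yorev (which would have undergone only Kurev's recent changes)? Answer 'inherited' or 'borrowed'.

If inherited, *kedapu would pass through all of Kurev's changes:
Kurev: *kedapu
  kedapu → kedap   [apocope]
  kedap → kidap   [vowel merger]
  kidap (rule 3 does not apply)
  kidap (rule 4 does not apply)
  giving Kurev kidap.
If borrowed from Yorev 'kidapu' after the early changes, it would undergo only the recent ones:
  rule 3 (unconditioned shift): no change (kidapu)
  rule 4 (intervocalic voicing): kidapu → kidabu
  ⇒ as a loan: kidabu
Kurev 'kidap' matches the inherited outcome exactly, so it is an inherited cognate, not a loan.

inherited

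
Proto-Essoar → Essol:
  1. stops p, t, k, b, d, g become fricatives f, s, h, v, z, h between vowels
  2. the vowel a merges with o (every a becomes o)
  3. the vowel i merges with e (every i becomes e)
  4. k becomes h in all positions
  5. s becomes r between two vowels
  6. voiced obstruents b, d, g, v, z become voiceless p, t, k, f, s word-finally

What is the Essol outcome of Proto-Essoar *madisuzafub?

Essol: start from *madisuzafub.
  rule 1 (intervocalic lenition): madisuzafub → mazisuzafub
  rule 2 (vowel merger): mazisuzafub → mozisuzofub
  rule 3 (vowel merger): mozisuzofub → mozesuzofub
  rule 4: no change — mozesuzofub
  rule 5 (rhotacism): mozesuzofub → mozeruzofub
  rule 6 (final devoicing): mozeruzofub → mozeruzofup
  ⇒ Essol mozeruzofup

mozeruzofup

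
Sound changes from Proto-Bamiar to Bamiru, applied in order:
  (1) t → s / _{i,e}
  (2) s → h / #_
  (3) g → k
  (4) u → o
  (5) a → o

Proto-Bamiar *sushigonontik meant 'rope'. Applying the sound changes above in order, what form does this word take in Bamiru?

hoshikononsik

Bamiru: *sushigonontik
  sushigonontik → sushigononsik   [palatalisation]
  sushigononsik → hushigononsik   [debuccalisation]
  hushigononsik → hushikononsik   [unconditioned shift]
  hushikononsik → hoshikononsik   [vowel merger]
  hoshikononsik (rule 5 does not apply)
  giving Bamiru hoshikononsik.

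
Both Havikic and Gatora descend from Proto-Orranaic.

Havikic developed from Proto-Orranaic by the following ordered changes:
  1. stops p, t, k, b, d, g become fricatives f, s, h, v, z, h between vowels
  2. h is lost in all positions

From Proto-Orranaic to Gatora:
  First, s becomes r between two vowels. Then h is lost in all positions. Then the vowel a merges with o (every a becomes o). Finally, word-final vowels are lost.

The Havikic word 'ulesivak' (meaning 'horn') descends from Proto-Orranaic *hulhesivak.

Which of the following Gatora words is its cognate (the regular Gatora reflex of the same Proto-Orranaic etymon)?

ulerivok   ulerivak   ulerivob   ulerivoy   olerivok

Gatora: *hulhesivak > hulherivak > ulerivak > ulerivok  (by rhotacism, h-loss, vowel merger)
The other candidates each miss or misapply at least one Gatora change.

ulerivok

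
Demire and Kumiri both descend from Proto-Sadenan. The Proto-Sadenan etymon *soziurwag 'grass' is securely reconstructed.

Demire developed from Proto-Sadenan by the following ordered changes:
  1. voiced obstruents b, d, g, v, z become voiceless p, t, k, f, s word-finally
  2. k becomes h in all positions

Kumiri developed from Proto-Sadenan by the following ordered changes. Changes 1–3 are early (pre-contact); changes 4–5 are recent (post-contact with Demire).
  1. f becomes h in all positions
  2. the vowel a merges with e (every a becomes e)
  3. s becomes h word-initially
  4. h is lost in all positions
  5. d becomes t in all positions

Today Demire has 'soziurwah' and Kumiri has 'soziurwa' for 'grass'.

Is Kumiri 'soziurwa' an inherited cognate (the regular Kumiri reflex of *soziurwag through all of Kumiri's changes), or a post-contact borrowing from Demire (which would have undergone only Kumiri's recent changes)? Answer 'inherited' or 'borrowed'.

borrowed

If inherited, *soziurwag would pass through all of Kumiri's changes:
Kumiri: *soziurwag > soziurweg > hoziurweg > oziurweg  (by vowel merger, debuccalisation, h-loss)
If borrowed from Demire 'soziurwah' after the early changes, it would undergo only the recent ones:
  rule 4 (h-loss): soziurwah → soziurwa
  rule 5 (unconditioned shift): no change (soziurwa)
  ⇒ as a loan: soziurwa
Kumiri 'soziurwa' matches the loan outcome 'soziurwa', not the inherited 'oziurweg' — it skipped the early Kumiri changes, so it was borrowed from Demire.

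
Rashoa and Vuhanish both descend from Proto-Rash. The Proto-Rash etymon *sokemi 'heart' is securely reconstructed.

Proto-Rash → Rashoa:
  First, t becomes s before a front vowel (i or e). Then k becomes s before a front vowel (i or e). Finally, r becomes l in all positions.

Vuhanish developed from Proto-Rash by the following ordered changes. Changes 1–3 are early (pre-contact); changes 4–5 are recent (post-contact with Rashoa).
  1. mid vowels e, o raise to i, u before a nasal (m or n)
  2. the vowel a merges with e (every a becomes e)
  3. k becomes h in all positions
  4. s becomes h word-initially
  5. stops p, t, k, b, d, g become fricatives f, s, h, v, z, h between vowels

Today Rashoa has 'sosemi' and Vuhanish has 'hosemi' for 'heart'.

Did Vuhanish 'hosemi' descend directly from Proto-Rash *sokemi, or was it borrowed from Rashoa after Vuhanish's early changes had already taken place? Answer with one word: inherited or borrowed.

borrowed

If inherited, *sokemi would pass through all of Vuhanish's changes:
Vuhanish: *sokemi
  sokemi → sokimi   [pre-nasal raising]
  sokimi (rule 2 does not apply)
  sokimi → sohimi   [unconditioned shift]
  sohimi → hohimi   [debuccalisation]
  hohimi (rule 5 does not apply)
  giving Vuhanish hohimi.
If borrowed from Rashoa 'sosemi' after the early changes, it would undergo only the recent ones:
  rule 4 (debuccalisation): sosemi → hosemi
  rule 5 (intervocalic lenition): no change (hosemi)
  ⇒ as a loan: hosemi
Vuhanish 'hosemi' matches the loan outcome 'hosemi', not the inherited 'hohimi' — it skipped the early Vuhanish changes, so it was borrowed from Rashoa.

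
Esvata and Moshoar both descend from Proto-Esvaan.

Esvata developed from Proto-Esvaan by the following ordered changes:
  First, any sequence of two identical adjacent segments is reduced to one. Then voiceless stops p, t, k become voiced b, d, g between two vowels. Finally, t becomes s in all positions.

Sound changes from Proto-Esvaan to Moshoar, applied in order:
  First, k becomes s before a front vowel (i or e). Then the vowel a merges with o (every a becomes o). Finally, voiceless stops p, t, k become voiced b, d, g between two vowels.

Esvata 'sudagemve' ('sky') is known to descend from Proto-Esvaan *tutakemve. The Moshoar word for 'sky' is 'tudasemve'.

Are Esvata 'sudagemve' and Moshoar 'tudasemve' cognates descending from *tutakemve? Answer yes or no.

no

Derive the expected Moshoar reflex of *tutakemve:
Moshoar: *tutakemve
  tutakemve → tutasemve   [palatalisation]
  tutasemve → tutosemve   [vowel merger]
  tutosemve → tudosemve   [intervocalic voicing]
  giving Moshoar tudosemve.
The regular Moshoar reflex would be 'tudosemve', but the attested form is 'tudasemve'. The correspondence is irregular, so they are not cognates (the Moshoar form has a different source).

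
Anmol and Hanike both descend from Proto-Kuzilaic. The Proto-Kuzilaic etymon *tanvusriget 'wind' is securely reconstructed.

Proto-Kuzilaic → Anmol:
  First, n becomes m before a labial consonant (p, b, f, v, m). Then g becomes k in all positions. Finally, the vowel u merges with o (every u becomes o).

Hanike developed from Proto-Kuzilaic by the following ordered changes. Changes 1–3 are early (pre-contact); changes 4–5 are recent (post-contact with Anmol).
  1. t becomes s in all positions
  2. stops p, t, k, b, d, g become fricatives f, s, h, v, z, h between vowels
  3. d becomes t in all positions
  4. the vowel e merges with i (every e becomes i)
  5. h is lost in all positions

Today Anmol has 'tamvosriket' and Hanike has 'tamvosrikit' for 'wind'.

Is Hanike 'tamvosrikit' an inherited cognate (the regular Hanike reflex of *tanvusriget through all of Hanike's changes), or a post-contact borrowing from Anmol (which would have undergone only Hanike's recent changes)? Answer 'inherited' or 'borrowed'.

If inherited, *tanvusriget would pass through all of Hanike's changes:
Hanike: *tanvusriget > sanvusriges > sanvusrihes > sanvusrihis > sanvusriis  (by unconditioned shift, intervocalic lenition, vowel merger, h-loss)
If borrowed from Anmol 'tamvosriket' after the early changes, it would undergo only the recent ones:
  rule 4 (vowel merger): tamvosriket → tamvosrikit
  rule 5 (h-loss): no change (tamvosrikit)
  ⇒ as a loan: tamvosrikit
Hanike 'tamvosrikit' matches the loan outcome 'tamvosrikit', not the inherited 'sanvusriis' — it skipped the early Hanike changes, so it was borrowed from Anmol.

borrowed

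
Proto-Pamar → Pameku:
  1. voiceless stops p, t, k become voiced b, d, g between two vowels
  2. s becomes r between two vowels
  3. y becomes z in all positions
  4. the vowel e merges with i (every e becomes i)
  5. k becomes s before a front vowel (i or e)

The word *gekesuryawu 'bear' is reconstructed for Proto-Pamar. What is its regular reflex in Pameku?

gigirurzawu

Pameku: start from *gekesuryawu.
  rule 1 (intervocalic voicing): gekesuryawu → gegesuryawu
  rule 2 (rhotacism): gegesuryawu → gegeruryawu
  rule 3 (unconditioned shift): gegeruryawu → gegerurzawu
  rule 4 (vowel merger): gegerurzawu → gigirurzawu
  rule 5: no change — gigirurzawu
  ⇒ Pameku gigirurzawu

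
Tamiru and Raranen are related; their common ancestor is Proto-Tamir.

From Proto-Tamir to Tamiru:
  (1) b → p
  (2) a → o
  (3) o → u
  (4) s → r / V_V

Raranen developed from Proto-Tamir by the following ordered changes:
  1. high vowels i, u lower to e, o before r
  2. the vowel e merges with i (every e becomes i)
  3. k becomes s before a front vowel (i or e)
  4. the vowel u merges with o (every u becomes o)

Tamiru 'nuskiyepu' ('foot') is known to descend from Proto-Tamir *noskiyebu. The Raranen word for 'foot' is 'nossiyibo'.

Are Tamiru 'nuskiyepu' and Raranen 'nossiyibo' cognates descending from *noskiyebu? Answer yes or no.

yes

Derive the expected Raranen reflex of *noskiyebu:
Raranen: *noskiyebu > noskiyibu > nossiyibu > nossiyibo  (by vowel merger, palatalisation, vowel merger)
Raranen 'nossiyibo' matches the regular reflex exactly, so the pair is cognate.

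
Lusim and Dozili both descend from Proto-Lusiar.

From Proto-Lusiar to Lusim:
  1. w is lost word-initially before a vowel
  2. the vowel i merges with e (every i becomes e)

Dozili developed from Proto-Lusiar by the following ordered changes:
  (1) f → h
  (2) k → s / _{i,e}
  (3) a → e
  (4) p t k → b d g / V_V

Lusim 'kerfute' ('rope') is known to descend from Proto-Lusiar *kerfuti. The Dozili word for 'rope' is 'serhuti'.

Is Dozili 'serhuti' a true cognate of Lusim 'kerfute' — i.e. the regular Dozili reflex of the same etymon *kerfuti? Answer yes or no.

no

Derive the expected Dozili reflex of *kerfuti:
Dozili: start from *kerfuti.
  rule 1 (unconditioned shift): kerfuti → kerhuti
  rule 2 (palatalisation): kerhuti → serhuti
  rule 3: no change — serhuti
  rule 4 (intervocalic voicing): serhuti → serhudi
  ⇒ Dozili serhudi
The regular Dozili reflex would be 'serhudi', but the attested form is 'serhuti'. The correspondence is irregular, so they are not cognates (the Dozili form has a different source).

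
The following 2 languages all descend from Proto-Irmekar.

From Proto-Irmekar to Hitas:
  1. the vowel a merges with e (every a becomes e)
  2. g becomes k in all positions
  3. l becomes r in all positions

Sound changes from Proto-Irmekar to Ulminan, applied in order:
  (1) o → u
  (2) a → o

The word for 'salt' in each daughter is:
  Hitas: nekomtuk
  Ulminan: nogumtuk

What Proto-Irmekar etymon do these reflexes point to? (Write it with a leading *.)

*nagomtuk

Position 4: Hitas has o, Ulminan has u. Hitas preserves o here (none of its changes turn any other segment into o), so the proto-segment is *o.
Position 2: Hitas has e, Ulminan has o. In Ulminan, o can only continue *a, so the proto-segment is *a.
Position 3: Hitas has k, Ulminan has g. Ulminan preserves g here (none of its changes turn any other segment into g), so the proto-segment is *g.
This points to *nagomtuk. Verify forward in each daughter:
Hitas: *nagomtuk
  nagomtuk → negomtuk   [vowel merger]
  negomtuk → nekomtuk   [unconditioned shift]
  nekomtuk (rule 3 does not apply)
  giving Hitas nekomtuk.
Ulminan: start from *nagomtuk.
  rule 1 (vowel merger): nagomtuk → nagumtuk
  rule 2 (vowel merger): nagumtuk → nogumtuk
  ⇒ Ulminan nogumtuk
No other proto-form is consistent with every reflex, so the reconstruction is *nagomtuk.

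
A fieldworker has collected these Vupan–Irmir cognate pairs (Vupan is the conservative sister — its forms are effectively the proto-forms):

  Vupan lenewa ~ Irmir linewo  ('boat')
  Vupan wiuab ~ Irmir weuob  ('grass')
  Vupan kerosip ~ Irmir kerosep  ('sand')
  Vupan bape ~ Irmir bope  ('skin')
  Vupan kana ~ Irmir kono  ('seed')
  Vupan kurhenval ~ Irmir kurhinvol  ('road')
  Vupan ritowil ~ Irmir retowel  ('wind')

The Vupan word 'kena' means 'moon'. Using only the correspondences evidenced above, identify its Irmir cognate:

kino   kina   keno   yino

lenewa ~ linewo, kurhenval ~ kurhinvol — Vupan e corresponds to Irmir i after a consonant, before a nasal.
lenewa ~ linewo, kana ~ kono — Vupan a corresponds to Irmir o word-finally.
Applying these to Vupan 'kena':
  kena → kina   (e→i after a consonant, before a nasal)
  kina → kino   (a→o word-finally)
So the Irmir cognate is 'kino'.

kino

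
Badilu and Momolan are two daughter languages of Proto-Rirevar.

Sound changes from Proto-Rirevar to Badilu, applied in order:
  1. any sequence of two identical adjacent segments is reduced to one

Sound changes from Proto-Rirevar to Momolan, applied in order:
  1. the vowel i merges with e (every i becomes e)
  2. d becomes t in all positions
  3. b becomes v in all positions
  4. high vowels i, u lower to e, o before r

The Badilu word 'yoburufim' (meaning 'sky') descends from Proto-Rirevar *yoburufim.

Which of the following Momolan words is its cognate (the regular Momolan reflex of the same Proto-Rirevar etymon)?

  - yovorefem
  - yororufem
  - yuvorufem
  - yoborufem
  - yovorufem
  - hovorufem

yovorufem

Momolan: start from *yoburufim.
  rule 1 (vowel merger): yoburufim → yoburufem
  rule 2: no change — yoburufem
  rule 3 (unconditioned shift): yoburufem → yovurufem
  rule 4 (pre-rhotic lowering): yovurufem → yovorufem
  ⇒ Momolan yovorufem
Only 'yovorufem' matches the regular Momolan development of *yoburufim.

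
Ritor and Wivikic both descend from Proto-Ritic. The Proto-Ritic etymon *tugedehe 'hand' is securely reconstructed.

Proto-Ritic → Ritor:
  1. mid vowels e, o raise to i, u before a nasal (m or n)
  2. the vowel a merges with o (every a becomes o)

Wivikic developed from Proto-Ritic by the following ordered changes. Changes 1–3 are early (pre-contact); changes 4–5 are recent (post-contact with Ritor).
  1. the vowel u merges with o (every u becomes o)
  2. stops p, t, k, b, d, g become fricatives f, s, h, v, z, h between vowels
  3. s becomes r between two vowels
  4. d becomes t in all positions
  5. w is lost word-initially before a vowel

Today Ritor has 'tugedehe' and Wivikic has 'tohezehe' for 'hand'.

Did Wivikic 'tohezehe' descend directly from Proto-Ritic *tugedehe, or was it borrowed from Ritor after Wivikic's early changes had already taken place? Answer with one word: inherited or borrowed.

inherited

If inherited, *tugedehe would pass through all of Wivikic's changes:
Wivikic: start from *tugedehe.
  rule 1 (vowel merger): tugedehe → togedehe
  rule 2 (intervocalic lenition): togedehe → tohezehe
  rule 3: no change — tohezehe
  rule 4: no change — tohezehe
  rule 5: no change — tohezehe
  ⇒ Wivikic tohezehe
If borrowed from Ritor 'tugedehe' after the early changes, it would undergo only the recent ones:
  rule 4 (unconditioned shift): tugedehe → tugetehe
  rule 5 (glide loss): no change (tugetehe)
  ⇒ as a loan: tugetehe
Wivikic 'tohezehe' matches the inherited outcome exactly, so it is an inherited cognate, not a loan.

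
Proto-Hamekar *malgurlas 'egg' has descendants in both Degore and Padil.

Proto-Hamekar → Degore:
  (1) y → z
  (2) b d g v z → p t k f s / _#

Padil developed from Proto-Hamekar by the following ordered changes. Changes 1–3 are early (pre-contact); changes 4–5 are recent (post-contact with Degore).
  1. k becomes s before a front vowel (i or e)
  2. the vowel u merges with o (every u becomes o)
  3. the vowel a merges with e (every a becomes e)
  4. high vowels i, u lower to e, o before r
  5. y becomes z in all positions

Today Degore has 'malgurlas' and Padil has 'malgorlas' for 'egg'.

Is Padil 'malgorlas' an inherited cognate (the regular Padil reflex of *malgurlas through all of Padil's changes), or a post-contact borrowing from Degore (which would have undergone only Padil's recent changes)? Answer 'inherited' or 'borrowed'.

If inherited, *malgurlas would pass through all of Padil's changes:
Padil: *malgurlas > malgorlas > melgorles  (by vowel merger, vowel merger)
If borrowed from Degore 'malgurlas' after the early changes, it would undergo only the recent ones:
  rule 4 (pre-rhotic lowering): malgurlas → malgorlas
  rule 5 (unconditioned shift): no change (malgorlas)
  ⇒ as a loan: malgorlas
Padil 'malgorlas' matches the loan outcome 'malgorlas', not the inherited 'melgorles' — it skipped the early Padil changes, so it was borrowed from Degore.

borrowed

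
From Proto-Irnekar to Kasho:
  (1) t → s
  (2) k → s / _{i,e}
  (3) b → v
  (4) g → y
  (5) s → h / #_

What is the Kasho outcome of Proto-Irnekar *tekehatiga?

hesehasiya

Kasho: *tekehatiga
  tekehatiga → sekehasiga   [unconditioned shift]
  sekehasiga → sesehasiga   [palatalisation]
  sesehasiga (rule 3 does not apply)
  sesehasiga → sesehasiya   [unconditioned shift]
  sesehasiya → hesehasiya   [debuccalisation]
  giving Kasho hesehasiya.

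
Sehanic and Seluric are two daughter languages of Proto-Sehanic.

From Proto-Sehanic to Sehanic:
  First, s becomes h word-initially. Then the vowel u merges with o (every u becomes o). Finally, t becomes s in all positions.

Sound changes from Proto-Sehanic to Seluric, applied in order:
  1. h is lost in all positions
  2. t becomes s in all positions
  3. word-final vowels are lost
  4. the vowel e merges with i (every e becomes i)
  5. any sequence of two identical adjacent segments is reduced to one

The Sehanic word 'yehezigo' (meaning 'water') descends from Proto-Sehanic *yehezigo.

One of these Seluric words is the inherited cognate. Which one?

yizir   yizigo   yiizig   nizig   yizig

Seluric: *yehezigo
  yehezigo → yeezigo   [h-loss]
  yeezigo (rule 2 does not apply)
  yeezigo → yeezig   [apocope]
  yeezig → yiizig   [vowel merger]
  yiizig → yizig   [degemination]
  giving Seluric yizig.
Among the options, 'yizig' alone shows every Seluric change applied in order.

yizig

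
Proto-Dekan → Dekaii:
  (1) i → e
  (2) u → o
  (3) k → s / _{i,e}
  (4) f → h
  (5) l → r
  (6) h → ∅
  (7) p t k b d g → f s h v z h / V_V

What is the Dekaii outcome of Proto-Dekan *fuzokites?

Dekaii: *fuzokites > fuzoketes > fozoketes > fozosetes > hozosetes > ozosetes > ozoseses  (by vowel merger, vowel merger, palatalisation, unconditioned shift, h-loss, intervocalic lenition)

ozoseses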